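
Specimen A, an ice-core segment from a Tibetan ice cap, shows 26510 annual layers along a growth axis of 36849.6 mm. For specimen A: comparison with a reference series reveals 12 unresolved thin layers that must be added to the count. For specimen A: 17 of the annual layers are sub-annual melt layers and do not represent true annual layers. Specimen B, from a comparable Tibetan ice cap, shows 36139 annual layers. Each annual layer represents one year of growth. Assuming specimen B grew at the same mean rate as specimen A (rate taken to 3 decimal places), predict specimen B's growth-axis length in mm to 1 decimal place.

Specimen A: correcting the raw count gives 26510 − 17 + 12 = 26505 true annual layers.
A: Mean rate = 36849.6 mm / 26505 years ≈ 1.390 mm/year.
B's length ≈ 1.390 × 36139 = 50233.2 mm.

50233.2 mm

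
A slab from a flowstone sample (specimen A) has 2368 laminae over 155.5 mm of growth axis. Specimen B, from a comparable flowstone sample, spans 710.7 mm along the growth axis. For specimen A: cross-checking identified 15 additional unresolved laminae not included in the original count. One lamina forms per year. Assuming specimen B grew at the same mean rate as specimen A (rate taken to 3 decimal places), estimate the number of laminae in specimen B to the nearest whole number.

10934 laminae

Specimen A: correcting the raw count gives 2368 + 15 = 2383 true laminae.
A: 155.5 mm over 2383 years gives 155.5 / 2383 ≈ 0.065 mm per year.
For B, 710.7 / 0.065 = 10933.85 years ≈ 10934 laminae.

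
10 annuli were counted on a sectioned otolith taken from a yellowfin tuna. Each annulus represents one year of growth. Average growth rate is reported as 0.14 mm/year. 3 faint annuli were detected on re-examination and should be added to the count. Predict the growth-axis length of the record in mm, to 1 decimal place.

Correcting the raw count gives 10 + 3 = 13 true annuli.
Length ≈ 0.14 × 13 = 1.8 mm.

1.8 mm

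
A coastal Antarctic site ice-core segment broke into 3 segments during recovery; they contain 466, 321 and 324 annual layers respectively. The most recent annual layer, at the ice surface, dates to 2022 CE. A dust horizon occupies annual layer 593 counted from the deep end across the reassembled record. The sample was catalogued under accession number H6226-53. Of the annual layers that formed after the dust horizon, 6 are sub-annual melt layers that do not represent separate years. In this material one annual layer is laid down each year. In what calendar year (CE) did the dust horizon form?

1510 CE

Total annual layers = 466 + 321 + 324 = 1111.
1111 − 593 = 518 annual layers lie beyond the dust horizon toward the ice surface.
Removing the 6 false annual layers leaves 518 − 6 = 512 true annual layers beyond the dust horizon.
2022 − 512 = 1510 CE.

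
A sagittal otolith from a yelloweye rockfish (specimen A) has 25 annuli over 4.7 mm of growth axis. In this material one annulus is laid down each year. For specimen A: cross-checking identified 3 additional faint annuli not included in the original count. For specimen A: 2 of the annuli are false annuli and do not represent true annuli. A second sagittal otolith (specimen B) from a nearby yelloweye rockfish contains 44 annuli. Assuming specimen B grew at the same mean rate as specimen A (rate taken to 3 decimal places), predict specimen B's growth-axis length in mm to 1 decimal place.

Specimen A: true annulus count = 25 − 2 + 3 = 26.
A: Mean rate = 4.7 mm / 26 years ≈ 0.181 mm per year.
B's length ≈ 0.181 × 44 = 8.0 mm.

8.0 mm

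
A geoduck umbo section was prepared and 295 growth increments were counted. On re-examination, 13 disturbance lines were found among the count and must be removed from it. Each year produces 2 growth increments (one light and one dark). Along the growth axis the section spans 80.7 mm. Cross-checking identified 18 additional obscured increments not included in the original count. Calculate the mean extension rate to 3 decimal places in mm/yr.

After corrections the count is 295 − 13 + 18 = 300 growth increments.
With 2 growth increments per year, 300 / 2 = 150 years.
Extension rate ≈ 80.7 / 150 = 0.538 mm/yr.

0.538 mm/yr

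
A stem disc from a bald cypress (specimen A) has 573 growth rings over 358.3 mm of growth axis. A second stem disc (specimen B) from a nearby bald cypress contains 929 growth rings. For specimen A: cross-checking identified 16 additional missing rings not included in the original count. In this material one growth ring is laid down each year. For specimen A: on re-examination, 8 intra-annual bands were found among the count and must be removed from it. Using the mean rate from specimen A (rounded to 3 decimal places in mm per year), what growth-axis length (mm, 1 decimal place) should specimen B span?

573.2 mm

Specimen A: adjusted count: 573 − 8 + 16 = 581 growth rings.
A: 358.3 mm over 581 years gives 358.3 / 581 ≈ 0.617 mm/yr.
For B, 0.617 mm/year × 929 years = 573.2 mm.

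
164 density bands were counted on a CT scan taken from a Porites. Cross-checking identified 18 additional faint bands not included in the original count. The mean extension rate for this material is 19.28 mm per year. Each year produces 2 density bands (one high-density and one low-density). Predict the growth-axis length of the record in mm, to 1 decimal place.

After corrections the count is 164 + 18 = 182 density bands.
With 2 density bands per year, 182 / 2 = 91 years.
Length ≈ 19.28 × 91 = 1754.5 mm.

1754.5 mm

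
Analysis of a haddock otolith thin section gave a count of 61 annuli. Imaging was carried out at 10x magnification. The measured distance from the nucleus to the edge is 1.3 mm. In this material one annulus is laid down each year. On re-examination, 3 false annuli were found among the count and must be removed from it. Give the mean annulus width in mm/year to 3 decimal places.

Correcting the raw count gives 61 − 3 = 58 true annuli.
1.3 mm over 58 years gives 1.3 / 58 ≈ 0.022 mm/year.

0.022 mm/year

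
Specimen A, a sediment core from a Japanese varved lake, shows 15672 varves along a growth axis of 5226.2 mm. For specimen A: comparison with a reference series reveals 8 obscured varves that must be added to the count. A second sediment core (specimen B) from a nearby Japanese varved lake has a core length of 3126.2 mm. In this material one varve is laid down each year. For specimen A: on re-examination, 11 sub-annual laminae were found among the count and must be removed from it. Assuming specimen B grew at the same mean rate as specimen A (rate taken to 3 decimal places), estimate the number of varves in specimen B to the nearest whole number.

9360 varves

Specimen A: correcting the raw count gives 15672 − 11 + 8 = 15669 true varves.
A: Extension rate ≈ 5226.2 / 15669 = 0.334 mm/year.
B spans 3126.2 / 0.334 = 9359.88 years ≈ 9360 varves.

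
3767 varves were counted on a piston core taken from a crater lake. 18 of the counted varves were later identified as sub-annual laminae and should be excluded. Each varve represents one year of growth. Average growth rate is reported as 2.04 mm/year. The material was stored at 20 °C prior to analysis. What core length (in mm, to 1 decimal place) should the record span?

7648.0 mm

True varve count = 3767 − 18 = 3749.
Length ≈ 2.04 × 3749 = 7648.0 mm.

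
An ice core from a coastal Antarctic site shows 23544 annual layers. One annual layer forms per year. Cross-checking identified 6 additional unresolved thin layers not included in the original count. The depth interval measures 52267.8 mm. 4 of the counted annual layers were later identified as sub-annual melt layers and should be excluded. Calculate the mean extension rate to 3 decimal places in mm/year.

2.220 mm/year

True annual layer count = 23544 − 4 + 6 = 23546.
Mean rate = 52267.8 mm / 23546 years ≈ 2.220 mm/year.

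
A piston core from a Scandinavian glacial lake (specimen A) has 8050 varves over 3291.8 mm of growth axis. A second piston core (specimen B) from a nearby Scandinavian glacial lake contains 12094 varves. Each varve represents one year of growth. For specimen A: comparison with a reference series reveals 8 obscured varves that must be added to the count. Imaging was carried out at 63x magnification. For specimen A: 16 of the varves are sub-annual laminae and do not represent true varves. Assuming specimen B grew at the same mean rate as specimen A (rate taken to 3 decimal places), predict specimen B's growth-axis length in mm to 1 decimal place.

4946.4 mm

Specimen A: correcting the raw count gives 8050 − 16 + 8 = 8042 true varves.
A: Mean rate = 3291.8 mm / 8042 years ≈ 0.409 mm/year.
For B, 0.409 mm/year × 12094 years = 4946.4 mm.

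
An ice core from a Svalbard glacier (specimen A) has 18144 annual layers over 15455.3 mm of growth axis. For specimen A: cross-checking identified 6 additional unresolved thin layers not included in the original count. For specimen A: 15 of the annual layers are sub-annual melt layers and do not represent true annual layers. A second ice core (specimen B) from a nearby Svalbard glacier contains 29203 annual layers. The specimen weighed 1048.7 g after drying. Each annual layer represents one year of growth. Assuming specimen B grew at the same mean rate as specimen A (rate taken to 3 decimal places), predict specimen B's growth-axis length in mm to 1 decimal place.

Specimen A: correcting the raw count gives 18144 − 15 + 6 = 18135 true annual layers.
A: 15455.3 mm over 18135 years gives 15455.3 / 18135 ≈ 0.852 mm per year.
B's length ≈ 0.852 × 29203 = 24881.0 mm.

24881.0 mm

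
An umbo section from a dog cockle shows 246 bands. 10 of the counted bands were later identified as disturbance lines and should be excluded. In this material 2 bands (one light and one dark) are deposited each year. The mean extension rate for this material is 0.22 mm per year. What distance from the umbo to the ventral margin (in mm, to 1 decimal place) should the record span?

26.0 mm

After corrections the count is 246 − 10 = 236 bands.
Dividing by 2 bands per year: 236 / 2 = 118 years.
Length ≈ 0.22 × 118 = 26.0 mm.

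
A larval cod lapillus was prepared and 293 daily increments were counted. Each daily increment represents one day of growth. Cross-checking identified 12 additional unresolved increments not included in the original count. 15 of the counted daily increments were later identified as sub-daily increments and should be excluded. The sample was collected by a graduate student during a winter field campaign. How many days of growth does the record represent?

After corrections the count is 293 − 15 + 12 = 290 daily increments.
With a one-to-one daily increment periodicity this is 290 days.

290 days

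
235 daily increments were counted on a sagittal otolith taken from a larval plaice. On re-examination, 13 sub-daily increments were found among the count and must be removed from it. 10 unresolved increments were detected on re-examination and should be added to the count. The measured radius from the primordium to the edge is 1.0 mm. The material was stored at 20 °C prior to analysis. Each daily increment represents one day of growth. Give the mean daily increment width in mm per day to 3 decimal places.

After corrections the count is 235 − 13 + 10 = 232 daily increments.
Mean rate = 1.0 mm / 232 days ≈ 0.004 mm per day.

0.004 mm per day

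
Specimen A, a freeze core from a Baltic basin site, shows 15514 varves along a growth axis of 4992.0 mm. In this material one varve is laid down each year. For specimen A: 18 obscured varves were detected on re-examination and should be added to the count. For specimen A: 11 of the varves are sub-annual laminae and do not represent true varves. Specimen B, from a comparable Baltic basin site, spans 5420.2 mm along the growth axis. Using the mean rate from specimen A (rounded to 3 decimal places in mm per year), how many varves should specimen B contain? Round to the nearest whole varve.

Specimen A: adjusted count: 15514 − 11 + 18 = 15521 varves.
A: 4992.0 mm over 15521 years gives 4992.0 / 15521 ≈ 0.322 mm per year.
Specimen B: 5420.2 mm / 0.322 mm per year = 16832.92 years ≈ 16833 varves.

16833 varves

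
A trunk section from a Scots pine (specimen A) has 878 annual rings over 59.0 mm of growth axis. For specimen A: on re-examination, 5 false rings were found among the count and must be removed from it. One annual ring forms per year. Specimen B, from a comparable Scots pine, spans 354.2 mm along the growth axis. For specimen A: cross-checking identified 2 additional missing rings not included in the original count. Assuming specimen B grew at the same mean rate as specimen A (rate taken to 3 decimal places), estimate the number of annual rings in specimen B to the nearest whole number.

Specimen A: correcting the raw count gives 878 − 5 + 2 = 875 true annual rings.
A: Mean rate = 59.0 mm / 875 years ≈ 0.067 mm/year.
For B, 354.2 / 0.067 = 5286.57 years ≈ 5287 annual rings.

5287 annual rings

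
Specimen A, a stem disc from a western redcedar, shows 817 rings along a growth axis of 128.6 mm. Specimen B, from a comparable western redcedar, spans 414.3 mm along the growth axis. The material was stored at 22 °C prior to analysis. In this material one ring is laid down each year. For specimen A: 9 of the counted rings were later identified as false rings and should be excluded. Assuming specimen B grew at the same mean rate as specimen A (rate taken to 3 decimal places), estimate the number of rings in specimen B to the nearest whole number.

Specimen A: true ring count = 817 − 9 = 808.
A: Extension rate ≈ 128.6 / 808 = 0.159 mm/yr.
B spans 414.3 / 0.159 = 2605.66 years ≈ 2606 rings.

2606 rings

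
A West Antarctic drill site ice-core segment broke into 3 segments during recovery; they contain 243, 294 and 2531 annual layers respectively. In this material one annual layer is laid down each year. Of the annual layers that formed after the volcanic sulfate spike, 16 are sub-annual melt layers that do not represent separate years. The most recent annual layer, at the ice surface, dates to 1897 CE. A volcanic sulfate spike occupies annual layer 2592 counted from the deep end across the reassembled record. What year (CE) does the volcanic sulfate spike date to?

Total annual layers = 243 + 294 + 2531 = 3068.
Between annual layer 2592 and the ice surface there are 3068 − 2592 = 476 annual layers.
476 − 16 false = 460 true annual layers after the volcanic sulfate spike.
1897 − 460 = 1437 CE.

1437 CE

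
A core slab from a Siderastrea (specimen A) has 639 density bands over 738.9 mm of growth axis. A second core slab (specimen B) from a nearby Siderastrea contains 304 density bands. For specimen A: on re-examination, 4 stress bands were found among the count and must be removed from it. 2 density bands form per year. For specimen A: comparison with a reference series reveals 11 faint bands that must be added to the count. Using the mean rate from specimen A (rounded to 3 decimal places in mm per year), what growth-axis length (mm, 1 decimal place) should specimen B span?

Specimen A: adjusted count: 639 − 4 + 11 = 646 density bands.
Specimen A: 646 density bands at 2 per year is 646 / 2 = 323 years.
A: 738.9 mm over 323 years gives 738.9 / 323 ≈ 2.288 mm/yr.
Specimen B: dividing by 2 density bands per year: 304 / 2 = 152 years. B's length ≈ 2.288 × 152 = 347.8 mm.

347.8 mm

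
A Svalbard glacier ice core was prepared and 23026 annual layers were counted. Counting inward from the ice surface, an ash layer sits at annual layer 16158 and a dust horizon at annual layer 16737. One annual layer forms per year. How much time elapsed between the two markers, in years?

579 years

Separation: 16737 − 16158 = 579 annual layers.
At one annual layer per year, 579 years elapsed between them.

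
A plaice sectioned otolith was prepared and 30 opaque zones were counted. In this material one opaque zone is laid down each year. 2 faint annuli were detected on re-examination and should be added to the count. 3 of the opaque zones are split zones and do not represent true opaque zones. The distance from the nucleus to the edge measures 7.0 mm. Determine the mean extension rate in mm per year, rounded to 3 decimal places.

0.241 mm per year

True opaque zone count = 30 − 3 + 2 = 29.
Extension rate ≈ 7.0 / 29 = 0.241 mm per year.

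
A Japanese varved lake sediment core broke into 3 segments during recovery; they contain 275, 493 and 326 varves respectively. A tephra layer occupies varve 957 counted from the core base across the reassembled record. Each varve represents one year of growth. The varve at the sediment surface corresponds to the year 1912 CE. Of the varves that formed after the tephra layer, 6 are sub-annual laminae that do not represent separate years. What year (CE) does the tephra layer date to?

Total varves = 275 + 493 + 326 = 1094.
The tephra layer sits at varve 957 from the core base, so 1094 − 957 = 137 varves formed after it.
Removing the 6 false varves leaves 137 − 6 = 131 true varves beyond the tephra layer.
1912 − 131 = 1781 CE.

1781 CE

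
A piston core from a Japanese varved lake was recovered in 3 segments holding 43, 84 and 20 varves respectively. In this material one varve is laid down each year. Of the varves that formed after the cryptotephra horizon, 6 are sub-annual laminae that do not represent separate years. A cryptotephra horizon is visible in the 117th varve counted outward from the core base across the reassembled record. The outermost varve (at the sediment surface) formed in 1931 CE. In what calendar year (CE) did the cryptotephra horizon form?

1907 CE

Total varves = 43 + 84 + 20 = 147.
Between varve 117 and the sediment surface there are 147 − 117 = 30 varves.
Removing the 6 false varves leaves 30 − 6 = 24 true varves beyond the cryptotephra horizon.
The varve at the sediment surface is 1931 CE, so the cryptotephra horizon dates to 1931 − 24 = 1907 CE.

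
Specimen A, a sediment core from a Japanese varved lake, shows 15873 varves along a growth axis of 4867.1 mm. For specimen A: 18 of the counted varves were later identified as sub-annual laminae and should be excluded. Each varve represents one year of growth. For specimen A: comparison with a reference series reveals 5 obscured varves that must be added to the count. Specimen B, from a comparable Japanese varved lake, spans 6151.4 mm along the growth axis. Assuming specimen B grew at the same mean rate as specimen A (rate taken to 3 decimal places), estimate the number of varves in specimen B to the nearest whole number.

20037 varves

Specimen A: true varve count = 15873 − 18 + 5 = 15860.
A: 4867.1 mm over 15860 years gives 4867.1 / 15860 ≈ 0.307 mm/year.
For B, 6151.4 / 0.307 = 20037.13 years ≈ 20037 varves.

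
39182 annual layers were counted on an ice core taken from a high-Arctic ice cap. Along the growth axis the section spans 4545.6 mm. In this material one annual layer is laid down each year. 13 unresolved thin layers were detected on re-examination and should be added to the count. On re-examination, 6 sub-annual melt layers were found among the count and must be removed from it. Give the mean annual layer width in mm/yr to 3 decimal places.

0.116 mm/yr

After corrections the count is 39182 − 6 + 13 = 39189 annual layers.
Extension rate ≈ 4545.6 / 39189 = 0.116 mm/yr.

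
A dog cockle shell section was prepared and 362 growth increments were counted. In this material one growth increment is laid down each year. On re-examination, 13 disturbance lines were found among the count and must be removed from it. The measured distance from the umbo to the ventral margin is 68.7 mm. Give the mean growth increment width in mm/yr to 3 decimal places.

Correcting the raw count gives 362 − 13 = 349 true growth increments.
Mean rate = 68.7 mm / 349 years ≈ 0.197 mm/yr.

0.197 mm/yr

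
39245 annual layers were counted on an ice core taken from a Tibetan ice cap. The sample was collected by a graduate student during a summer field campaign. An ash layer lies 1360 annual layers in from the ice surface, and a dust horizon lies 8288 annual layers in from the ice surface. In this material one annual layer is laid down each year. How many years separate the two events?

Separation: 8288 − 1360 = 6928 annual layers.
One annual layer per year makes the interval 6928 years.

6928 years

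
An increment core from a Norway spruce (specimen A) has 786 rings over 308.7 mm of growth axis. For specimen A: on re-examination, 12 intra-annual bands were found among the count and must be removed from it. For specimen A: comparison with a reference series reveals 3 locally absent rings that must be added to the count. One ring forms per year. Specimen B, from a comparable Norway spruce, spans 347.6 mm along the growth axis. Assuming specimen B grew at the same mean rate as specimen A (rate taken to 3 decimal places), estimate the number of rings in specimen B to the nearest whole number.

876 rings

Specimen A: true ring count = 786 − 12 + 3 = 777.
A: 308.7 mm over 777 years gives 308.7 / 777 ≈ 0.397 mm/year.
Specimen B: 347.6 mm / 0.397 mm per year = 875.57 years ≈ 876 rings.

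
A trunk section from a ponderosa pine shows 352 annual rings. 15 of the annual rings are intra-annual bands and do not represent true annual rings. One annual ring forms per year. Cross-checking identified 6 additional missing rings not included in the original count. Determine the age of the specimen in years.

343 years

After corrections the count is 352 − 15 + 6 = 343 annual rings.
With a one-to-one annual ring periodicity this is 343 years.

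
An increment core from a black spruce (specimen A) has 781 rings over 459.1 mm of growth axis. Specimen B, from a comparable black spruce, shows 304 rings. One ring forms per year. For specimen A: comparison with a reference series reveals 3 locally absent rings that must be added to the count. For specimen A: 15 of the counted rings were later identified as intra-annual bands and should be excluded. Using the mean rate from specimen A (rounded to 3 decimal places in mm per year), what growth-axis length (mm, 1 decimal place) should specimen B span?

Specimen A: adjusted count: 781 − 15 + 3 = 769 rings.
A: Mean rate = 459.1 mm / 769 years ≈ 0.597 mm/year.
B's length ≈ 0.597 × 304 = 181.5 mm.

181.5 mm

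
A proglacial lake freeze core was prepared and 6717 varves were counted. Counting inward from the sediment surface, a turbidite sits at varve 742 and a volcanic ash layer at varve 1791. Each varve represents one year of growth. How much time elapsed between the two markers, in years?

1049 years

The two markers are separated by 1791 − 742 = 1049 varves.
One varve per year makes the interval 1049 years.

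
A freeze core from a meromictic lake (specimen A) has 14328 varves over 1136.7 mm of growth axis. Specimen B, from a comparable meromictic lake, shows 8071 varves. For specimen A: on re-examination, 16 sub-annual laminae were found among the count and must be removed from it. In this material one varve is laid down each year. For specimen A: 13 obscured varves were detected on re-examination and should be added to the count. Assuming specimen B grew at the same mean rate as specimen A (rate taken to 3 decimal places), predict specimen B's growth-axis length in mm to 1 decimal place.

Specimen A: after corrections the count is 14328 − 16 + 13 = 14325 varves.
A: Mean rate = 1136.7 mm / 14325 years ≈ 0.079 mm per year.
Length of B = 0.079 × 8071 = 637.6 mm.

637.6 mm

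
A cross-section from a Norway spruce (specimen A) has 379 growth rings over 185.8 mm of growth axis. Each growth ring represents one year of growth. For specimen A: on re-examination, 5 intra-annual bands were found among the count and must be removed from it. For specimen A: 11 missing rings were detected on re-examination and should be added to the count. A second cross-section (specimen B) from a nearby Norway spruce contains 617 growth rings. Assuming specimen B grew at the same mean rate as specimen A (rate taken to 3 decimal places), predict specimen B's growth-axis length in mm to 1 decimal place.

Specimen A: correcting the raw count gives 379 − 5 + 11 = 385 true growth rings.
A: Extension rate ≈ 185.8 / 385 = 0.483 mm per year.
B's length ≈ 0.483 × 617 = 298.0 mm.

298.0 mm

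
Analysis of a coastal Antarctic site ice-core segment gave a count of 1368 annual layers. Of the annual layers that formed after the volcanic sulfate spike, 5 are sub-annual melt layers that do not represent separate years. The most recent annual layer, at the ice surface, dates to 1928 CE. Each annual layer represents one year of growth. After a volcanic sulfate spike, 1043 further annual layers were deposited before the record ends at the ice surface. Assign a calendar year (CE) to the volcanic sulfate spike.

There are 1043 annual layers younger than the volcanic sulfate spike.
1043 − 5 false = 1038 true annual layers after the volcanic sulfate spike.
Counting back 1038 years from 1928 CE places the volcanic sulfate spike in 1928 − 1038 = 890 CE.

890 CE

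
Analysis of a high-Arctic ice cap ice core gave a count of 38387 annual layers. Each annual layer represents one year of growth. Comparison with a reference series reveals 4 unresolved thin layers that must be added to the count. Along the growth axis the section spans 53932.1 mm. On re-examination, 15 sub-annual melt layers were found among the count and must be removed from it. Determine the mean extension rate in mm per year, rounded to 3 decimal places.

1.405 mm per year

Adjusted count: 38387 − 15 + 4 = 38376 annual layers.
Mean rate = 53932.1 mm / 38376 years ≈ 1.405 mm per year.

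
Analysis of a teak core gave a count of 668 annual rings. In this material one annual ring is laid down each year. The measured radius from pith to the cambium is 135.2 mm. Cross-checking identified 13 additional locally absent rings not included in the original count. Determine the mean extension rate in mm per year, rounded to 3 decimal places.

0.199 mm per year

Adjusted count: 668 + 13 = 681 annual rings.
135.2 mm over 681 years gives 135.2 / 681 ≈ 0.199 mm per year.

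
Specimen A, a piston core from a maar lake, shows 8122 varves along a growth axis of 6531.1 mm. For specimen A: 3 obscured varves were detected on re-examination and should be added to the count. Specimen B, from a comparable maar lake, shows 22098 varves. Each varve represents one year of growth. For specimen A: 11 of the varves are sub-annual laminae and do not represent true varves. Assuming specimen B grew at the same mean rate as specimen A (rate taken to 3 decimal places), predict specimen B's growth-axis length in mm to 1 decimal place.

17788.9 mm

Specimen A: true varve count = 8122 − 11 + 3 = 8114.
A: Mean rate = 6531.1 mm / 8114 years ≈ 0.805 mm/yr.
For B, 0.805 mm/year × 22098 years = 17788.9 mm.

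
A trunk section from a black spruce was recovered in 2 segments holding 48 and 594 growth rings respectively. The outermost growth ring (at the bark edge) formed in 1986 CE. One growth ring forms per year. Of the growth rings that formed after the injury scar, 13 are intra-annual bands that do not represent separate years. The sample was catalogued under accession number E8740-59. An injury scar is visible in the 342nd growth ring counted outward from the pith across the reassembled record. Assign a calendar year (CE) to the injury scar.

Total growth rings = 48 + 594 = 642.
The injury scar sits at growth ring 342 from the pith, so 642 − 342 = 300 growth rings formed after it.
300 − 13 false = 287 true growth rings after the injury scar.
Counting back 287 years from 1986 CE places the injury scar in 1986 − 287 = 1699 CE.

1699 CE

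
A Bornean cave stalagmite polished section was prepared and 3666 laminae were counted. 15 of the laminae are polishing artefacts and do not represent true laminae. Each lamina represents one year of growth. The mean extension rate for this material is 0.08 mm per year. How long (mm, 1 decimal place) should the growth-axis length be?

292.1 mm

Correcting the raw count gives 3666 − 15 = 3651 true laminae.
Length ≈ 0.08 × 3651 = 292.1 mm.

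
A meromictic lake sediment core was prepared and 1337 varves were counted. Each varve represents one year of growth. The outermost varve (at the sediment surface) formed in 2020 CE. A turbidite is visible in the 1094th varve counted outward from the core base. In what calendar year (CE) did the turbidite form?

1777 CE

The turbidite sits at varve 1094 from the core base, so 1337 − 1094 = 243 varves formed after it.
2020 − 243 = 1777 CE.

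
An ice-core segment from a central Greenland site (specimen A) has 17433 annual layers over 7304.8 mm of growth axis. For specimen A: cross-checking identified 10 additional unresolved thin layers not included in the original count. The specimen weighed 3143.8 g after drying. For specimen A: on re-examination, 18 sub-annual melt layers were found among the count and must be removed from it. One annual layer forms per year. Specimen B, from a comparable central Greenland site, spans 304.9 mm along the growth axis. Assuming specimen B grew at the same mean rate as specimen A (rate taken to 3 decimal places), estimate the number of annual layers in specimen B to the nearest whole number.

Specimen A: after corrections the count is 17433 − 18 + 10 = 17425 annual layers.
A: Mean rate = 7304.8 mm / 17425 years ≈ 0.419 mm per year.
Specimen B: 304.9 mm / 0.419 mm per year = 727.68 years ≈ 728 annual layers.

728 annual layers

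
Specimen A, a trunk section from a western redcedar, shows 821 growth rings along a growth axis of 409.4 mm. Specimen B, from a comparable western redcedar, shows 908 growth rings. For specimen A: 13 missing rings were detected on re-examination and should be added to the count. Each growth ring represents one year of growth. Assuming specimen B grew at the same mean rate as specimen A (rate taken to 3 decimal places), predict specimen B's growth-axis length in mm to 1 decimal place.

445.8 mm

Specimen A: true growth ring count = 821 + 13 = 834.
A: Extension rate ≈ 409.4 / 834 = 0.491 mm/year.
Length of B = 0.491 × 908 = 445.8 mm.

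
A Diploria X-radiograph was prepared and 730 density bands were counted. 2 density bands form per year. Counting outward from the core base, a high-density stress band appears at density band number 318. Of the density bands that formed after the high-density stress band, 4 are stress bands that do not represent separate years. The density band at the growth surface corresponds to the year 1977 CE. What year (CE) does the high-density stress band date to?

Between density band 318 and the growth surface there are 730 − 318 = 412 density bands.
Removing the 4 false density bands leaves 412 − 4 = 408 true density bands beyond the high-density stress band.
With 2 density bands per year, 408 / 2 = 204 years.
The density band at the growth surface is 1977 CE, so the high-density stress band dates to 1977 − 204 = 1773 CE.

1773 CE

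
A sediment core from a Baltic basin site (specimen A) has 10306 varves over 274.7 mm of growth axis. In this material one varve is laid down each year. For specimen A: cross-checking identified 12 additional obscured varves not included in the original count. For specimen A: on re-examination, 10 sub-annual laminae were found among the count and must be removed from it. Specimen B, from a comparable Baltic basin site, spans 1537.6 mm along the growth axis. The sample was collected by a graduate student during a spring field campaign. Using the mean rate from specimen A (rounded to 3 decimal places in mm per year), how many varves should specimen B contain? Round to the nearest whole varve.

Specimen A: after corrections the count is 10306 − 10 + 12 = 10308 varves.
A: Mean rate = 274.7 mm / 10308 years ≈ 0.027 mm per year.
Specimen B: 1537.6 mm / 0.027 mm per year = 56948.15 years ≈ 56948 varves.

56948 varves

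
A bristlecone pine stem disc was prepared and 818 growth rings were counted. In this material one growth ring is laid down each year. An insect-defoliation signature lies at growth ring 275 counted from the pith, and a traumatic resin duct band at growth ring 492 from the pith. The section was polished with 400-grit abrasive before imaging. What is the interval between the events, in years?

Separation: 492 − 275 = 217 growth rings.
That is 217 years at one growth ring per year.

217 yr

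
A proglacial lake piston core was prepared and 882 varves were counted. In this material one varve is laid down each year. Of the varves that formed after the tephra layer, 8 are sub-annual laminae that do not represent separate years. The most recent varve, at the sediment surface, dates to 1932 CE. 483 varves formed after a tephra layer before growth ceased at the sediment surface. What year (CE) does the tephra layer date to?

483 varves formed after the tephra layer.
Excluding 8 false varves: 483 − 8 = 475.
1932 − 475 = 1457 CE.

1457 CE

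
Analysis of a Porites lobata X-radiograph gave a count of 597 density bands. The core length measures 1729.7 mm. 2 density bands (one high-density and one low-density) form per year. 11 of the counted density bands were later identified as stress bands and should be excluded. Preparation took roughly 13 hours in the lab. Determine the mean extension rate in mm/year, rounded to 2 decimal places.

Correcting the raw count gives 597 − 11 = 586 true density bands.
With 2 density bands per year, 586 / 2 = 293 years.
1729.7 mm over 293 years gives 1729.7 / 293 ≈ 5.90 mm/year.

5.90 mm/year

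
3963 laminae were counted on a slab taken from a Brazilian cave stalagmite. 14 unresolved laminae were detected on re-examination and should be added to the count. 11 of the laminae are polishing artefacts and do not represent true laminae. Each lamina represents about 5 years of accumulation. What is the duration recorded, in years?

Correcting the raw count gives 3963 − 11 + 14 = 3966 true laminae.
At 5 years per lamina, 3966 × 5 = 19830 years.

19830 yr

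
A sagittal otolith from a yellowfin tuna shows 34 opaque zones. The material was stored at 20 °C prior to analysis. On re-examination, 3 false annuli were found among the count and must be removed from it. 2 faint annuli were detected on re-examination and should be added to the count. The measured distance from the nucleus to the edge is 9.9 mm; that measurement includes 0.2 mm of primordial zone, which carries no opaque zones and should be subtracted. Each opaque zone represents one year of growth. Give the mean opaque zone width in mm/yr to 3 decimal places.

0.294 mm/yr

Correcting the raw count gives 34 − 3 + 2 = 33 true opaque zones.
Removing the 0.2 mm offcut leaves 9.9 − 0.2 = 9.7 mm.
Mean rate = 9.7 mm / 33 years ≈ 0.294 mm/yr.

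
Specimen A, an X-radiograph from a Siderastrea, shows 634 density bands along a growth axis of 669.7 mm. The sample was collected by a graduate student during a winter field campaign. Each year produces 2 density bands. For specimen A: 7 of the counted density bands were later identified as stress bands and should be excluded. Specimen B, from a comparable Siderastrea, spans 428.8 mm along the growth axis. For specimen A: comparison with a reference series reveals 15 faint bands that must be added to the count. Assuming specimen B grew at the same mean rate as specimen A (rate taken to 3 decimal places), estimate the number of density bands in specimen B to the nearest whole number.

411 density bands

Specimen A: after corrections the count is 634 − 7 + 15 = 642 density bands.
Specimen A: dividing by 2 density bands per year: 642 / 2 = 321 years.
A: Extension rate ≈ 669.7 / 321 = 2.086 mm/yr.
For B, 428.8 / 2.086 = 205.56 years; at 2 density bands per year that is 205.56 × 2 ≈ 411 density bands.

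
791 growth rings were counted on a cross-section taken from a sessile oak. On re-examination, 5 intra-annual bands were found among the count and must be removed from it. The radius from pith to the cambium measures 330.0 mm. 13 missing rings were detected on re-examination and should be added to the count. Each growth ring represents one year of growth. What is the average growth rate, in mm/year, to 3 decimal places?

Correcting the raw count gives 791 − 5 + 13 = 799 true growth rings.
Extension rate ≈ 330.0 / 799 = 0.413 mm/year.

0.413 mm/year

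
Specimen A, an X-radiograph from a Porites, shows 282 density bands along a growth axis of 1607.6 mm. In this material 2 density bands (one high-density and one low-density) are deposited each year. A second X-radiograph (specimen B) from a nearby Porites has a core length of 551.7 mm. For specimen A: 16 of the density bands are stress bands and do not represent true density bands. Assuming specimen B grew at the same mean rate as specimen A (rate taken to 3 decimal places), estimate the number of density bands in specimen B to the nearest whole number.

91 density bands

Specimen A: after corrections the count is 282 − 16 = 266 density bands.
Specimen A: with 2 density bands per year, 266 / 2 = 133 years.
A: Mean rate = 1607.6 mm / 133 years ≈ 12.087 mm/year.
Specimen B: 551.7 mm / 12.087 mm per year = 45.64 years; at 2 density bands per year that is 45.64 × 2 ≈ 91 density bands.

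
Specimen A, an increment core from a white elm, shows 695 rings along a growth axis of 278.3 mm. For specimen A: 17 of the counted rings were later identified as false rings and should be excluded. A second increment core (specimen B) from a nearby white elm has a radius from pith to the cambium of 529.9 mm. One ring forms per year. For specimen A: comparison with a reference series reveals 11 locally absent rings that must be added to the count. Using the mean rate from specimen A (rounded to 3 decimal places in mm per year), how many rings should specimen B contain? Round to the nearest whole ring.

1312 rings

Specimen A: correcting the raw count gives 695 − 17 + 11 = 689 true rings.
A: Mean rate = 278.3 mm / 689 years ≈ 0.404 mm/yr.
For B, 529.9 / 0.404 = 1311.63 years ≈ 1312 rings.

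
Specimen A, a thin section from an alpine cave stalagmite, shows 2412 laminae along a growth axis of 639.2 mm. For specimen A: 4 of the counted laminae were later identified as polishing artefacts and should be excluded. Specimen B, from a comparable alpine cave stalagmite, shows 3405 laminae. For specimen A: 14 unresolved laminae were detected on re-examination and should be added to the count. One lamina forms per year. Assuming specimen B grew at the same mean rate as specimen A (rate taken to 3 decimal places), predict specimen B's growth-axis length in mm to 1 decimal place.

898.9 mm

Specimen A: correcting the raw count gives 2412 − 4 + 14 = 2422 true laminae.
A: Mean rate = 639.2 mm / 2422 years ≈ 0.264 mm per year.
B's length ≈ 0.264 × 3405 = 898.9 mm.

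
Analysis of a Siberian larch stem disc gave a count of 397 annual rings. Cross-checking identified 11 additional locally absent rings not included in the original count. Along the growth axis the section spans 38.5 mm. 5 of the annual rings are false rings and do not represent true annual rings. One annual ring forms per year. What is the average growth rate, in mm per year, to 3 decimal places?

Correcting the raw count gives 397 − 5 + 11 = 403 true annual rings.
Mean rate = 38.5 mm / 403 years ≈ 0.096 mm per year.

0.096 mm per year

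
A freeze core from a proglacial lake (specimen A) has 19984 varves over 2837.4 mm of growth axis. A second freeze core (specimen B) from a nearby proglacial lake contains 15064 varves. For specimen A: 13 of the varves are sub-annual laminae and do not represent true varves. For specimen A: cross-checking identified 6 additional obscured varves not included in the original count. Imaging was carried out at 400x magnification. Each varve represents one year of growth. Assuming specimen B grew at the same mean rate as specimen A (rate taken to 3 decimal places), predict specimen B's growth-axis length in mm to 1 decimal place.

Specimen A: after corrections the count is 19984 − 13 + 6 = 19977 varves.
A: Extension rate ≈ 2837.4 / 19977 = 0.142 mm/year.
For B, 0.142 mm/year × 15064 years = 2139.1 mm.

2139.1 mm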